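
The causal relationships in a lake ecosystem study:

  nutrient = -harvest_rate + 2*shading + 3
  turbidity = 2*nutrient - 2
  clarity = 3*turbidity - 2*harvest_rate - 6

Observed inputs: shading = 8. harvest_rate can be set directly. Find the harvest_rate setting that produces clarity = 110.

harvest_rate = -1

Substituting into the nutrient equation gives nutrient = -harvest_rate + 19.
So turbidity = -2*harvest_rate + 36.
Substituting into the clarity equation gives clarity = -8*harvest_rate + 102.
Solve -8*harvest_rate + 102 = 110: harvest_rate = (110 - 102) / -8 = -1.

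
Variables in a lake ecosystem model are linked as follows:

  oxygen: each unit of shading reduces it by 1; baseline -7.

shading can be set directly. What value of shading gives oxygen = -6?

shading = -1

Solve -shading - 7 = -6: shading = (-6 + 7) / -1 = -1.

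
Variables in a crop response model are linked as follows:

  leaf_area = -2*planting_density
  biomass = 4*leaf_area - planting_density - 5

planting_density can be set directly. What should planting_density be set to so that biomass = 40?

planting_density = -5

Substituting into the biomass equation gives biomass = -9*planting_density - 5.
Solve -9*planting_density - 5 = 40: planting_density = (40 + 5) / -9 = -5.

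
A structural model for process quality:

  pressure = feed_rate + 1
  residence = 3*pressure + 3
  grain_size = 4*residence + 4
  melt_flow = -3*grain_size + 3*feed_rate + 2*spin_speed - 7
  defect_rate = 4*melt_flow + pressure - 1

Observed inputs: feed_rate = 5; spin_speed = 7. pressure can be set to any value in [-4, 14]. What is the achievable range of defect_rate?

Intervening on pressure fixes its value directly, overriding its dependence on feed_rate.
Substituting into the grain_size equation gives grain_size = 12*pressure + 16.
Substituting into the melt_flow equation gives melt_flow = -36*pressure - 26.
Substituting into the defect_rate equation gives defect_rate = -143*pressure - 105.
Linear in pressure, so extremes are at the endpoints: pressure = -4 gives defect_rate = 467; pressure = 14 gives defect_rate = -2107.

-2107 to 467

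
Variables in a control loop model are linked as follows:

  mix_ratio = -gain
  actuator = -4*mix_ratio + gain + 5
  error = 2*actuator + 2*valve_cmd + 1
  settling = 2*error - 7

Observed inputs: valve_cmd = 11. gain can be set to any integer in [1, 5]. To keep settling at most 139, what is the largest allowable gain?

Substituting into the actuator equation gives actuator = 5*gain + 5.
Substituting into the error equation gives error = 10*gain + 33.
Substituting into the settling equation gives settling = 20*gain + 59.
Require 20*gain + 59 ≤ 139, so gain ≤ 4.
The largest integer in [1, 5] satisfying this is 4.

gain = 4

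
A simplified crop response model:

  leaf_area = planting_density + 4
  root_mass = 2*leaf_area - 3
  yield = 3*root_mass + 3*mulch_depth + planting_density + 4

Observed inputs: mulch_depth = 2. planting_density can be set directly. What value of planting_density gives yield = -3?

Substituting into the root_mass equation gives root_mass = 2*planting_density + 5.
This gives yield = 7*planting_density + 25.
Solve 7*planting_density + 25 = -3: planting_density = (-3 - 25) / 7 = -4.

planting_density = -4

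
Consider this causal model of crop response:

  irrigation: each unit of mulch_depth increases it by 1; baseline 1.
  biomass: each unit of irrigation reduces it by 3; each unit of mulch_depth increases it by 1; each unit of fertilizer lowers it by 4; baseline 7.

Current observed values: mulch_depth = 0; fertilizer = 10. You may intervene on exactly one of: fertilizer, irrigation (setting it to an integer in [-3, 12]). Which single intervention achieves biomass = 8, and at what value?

set fertilizer = -1

Intervening on fertilizer: with other inputs at their observed values, biomass = -4*fertilizer + 4. Solving for 8 gives fertilizer = -1, within [-3, 12].
Intervening on irrigation: biomass = -3*irrigation - 33. Reaching 8 requires irrigation = -41/3, not an integer.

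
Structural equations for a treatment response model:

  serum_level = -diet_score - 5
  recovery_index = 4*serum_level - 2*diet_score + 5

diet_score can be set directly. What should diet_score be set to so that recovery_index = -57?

diet_score = 7

Substituting into the recovery_index equation gives recovery_index = -6*diet_score - 15.
Solve -6*diet_score - 15 = -57: diet_score = (-57 + 15) / -6 = 7.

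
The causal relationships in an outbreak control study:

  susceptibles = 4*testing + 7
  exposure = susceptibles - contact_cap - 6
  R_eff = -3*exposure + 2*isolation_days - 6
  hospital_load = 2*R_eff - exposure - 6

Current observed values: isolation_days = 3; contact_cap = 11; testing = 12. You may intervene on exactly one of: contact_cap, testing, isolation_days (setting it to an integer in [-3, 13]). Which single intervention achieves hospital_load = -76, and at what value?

set testing = 5

Intervening on contact_cap: hospital_load = 7*contact_cap - 349. Reaching -76 requires contact_cap = 39, outside [-3, 13].
Intervening on testing: with other inputs at their observed values, hospital_load = -28*testing + 64. Solving for -76 gives testing = 5, within [-3, 13].
Intervening on isolation_days: hospital_load = 4*isolation_days - 284. Reaching -76 requires isolation_days = 52, outside [-3, 13].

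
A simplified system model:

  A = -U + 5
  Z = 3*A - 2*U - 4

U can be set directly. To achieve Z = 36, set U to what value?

Substituting into the Z equation gives Z = -5*U + 11.
Solve -5*U + 11 = 36: U = (36 - 11) / -5 = -5.

U = -5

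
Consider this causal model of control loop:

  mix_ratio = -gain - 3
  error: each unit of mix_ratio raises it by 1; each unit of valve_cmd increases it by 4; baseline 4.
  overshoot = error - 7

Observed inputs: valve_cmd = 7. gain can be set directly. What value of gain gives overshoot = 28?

Substituting into the error equation gives error = -gain + 29.
Substituting into the overshoot equation gives overshoot = -gain + 22.
Solve -gain + 22 = 28: gain = (28 - 22) / -1 = -6.

gain = -6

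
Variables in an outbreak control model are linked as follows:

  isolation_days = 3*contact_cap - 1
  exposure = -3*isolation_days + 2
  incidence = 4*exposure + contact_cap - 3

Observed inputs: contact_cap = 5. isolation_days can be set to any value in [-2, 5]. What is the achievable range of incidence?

Intervening on isolation_days fixes its value directly, overriding its dependence on contact_cap.
Substituting into the incidence equation gives incidence = -12*isolation_days + 10.
Linear in isolation_days, so extremes are at the endpoints: isolation_days = -2 gives incidence = 34; isolation_days = 5 gives incidence = -50.

-50 to 34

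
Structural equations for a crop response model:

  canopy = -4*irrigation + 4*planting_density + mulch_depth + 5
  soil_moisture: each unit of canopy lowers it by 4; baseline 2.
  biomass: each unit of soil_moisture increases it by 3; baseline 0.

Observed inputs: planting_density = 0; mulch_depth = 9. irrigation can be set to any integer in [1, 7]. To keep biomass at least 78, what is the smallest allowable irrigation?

irrigation = 5

Substituting into the canopy equation gives canopy = -4*irrigation + 14.
So soil_moisture = 16*irrigation - 54.
biomass becomes 48*irrigation - 162.
Require 48*irrigation - 162 ≥ 78, so irrigation ≥ 5.
The smallest integer in [1, 7] satisfying this is 5.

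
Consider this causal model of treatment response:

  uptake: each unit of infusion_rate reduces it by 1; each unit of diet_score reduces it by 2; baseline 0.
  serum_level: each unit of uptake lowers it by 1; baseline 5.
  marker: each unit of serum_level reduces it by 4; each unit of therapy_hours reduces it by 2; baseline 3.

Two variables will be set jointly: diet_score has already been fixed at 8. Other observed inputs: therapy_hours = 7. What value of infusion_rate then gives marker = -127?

With diet_score held at 8:
Substituting into the uptake equation gives uptake = -infusion_rate - 16.
Substituting into the serum_level equation gives serum_level = infusion_rate + 21.
Substituting into the marker equation gives marker = -4*infusion_rate - 95.
Solve -4*infusion_rate - 95 = -127: infusion_rate = (-127 + 95) / -4 = 8.

infusion_rate = 8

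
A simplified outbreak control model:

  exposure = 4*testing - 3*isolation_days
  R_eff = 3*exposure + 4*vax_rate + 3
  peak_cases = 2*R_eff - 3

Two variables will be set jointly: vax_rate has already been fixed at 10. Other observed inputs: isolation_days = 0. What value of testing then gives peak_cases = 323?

testing = 10

With vax_rate held at 10:
Substituting into the exposure equation gives exposure = 4*testing.
Substituting into the R_eff equation gives R_eff = 12*testing + 43.
Substituting into the peak_cases equation gives peak_cases = 24*testing + 83.
Solve 24*testing + 83 = 323: testing = (323 - 83) / 24 = 10.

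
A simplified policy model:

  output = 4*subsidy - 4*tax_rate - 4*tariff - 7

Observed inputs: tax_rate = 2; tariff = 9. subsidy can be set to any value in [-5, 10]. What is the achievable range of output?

-71 to -11

Substituting into the output equation gives output = 4*subsidy - 51.
Linear in subsidy, so extremes are at the endpoints: subsidy = -5 gives output = -71; subsidy = 10 gives output = -11.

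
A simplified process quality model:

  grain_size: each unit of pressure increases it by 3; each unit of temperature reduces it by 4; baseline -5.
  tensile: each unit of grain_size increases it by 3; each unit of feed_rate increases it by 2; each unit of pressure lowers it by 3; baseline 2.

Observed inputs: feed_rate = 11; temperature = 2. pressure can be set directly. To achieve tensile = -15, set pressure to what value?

pressure = 0

Substituting into the grain_size equation gives grain_size = 3*pressure - 13.
So tensile = 6*pressure - 15.
Solve 6*pressure - 15 = -15: pressure = (-15 + 15) / 6 = 0.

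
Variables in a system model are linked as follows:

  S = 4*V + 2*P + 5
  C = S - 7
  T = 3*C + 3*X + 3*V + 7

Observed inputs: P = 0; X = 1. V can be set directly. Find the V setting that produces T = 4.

Substituting into the S equation gives S = 4*V + 5.
Substituting into the C equation gives C = 4*V - 2.
So T = 15*V + 4.
Solve 15*V + 4 = 4: V = (4 - 4) / 15 = 0.

V = 0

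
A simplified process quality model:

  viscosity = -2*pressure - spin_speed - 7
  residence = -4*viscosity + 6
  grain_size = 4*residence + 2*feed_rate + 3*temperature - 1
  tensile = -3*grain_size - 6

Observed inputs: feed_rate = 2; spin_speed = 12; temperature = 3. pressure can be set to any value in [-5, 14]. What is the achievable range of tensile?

Substituting into the viscosity equation gives viscosity = -2*pressure - 19.
This gives residence = 8*pressure + 82.
Substituting into the grain_size equation gives grain_size = 32*pressure + 340.
So tensile = -96*pressure - 1026.
Linear in pressure, so extremes are at the endpoints: pressure = -5 gives tensile = -546; pressure = 14 gives tensile = -2370.

-2370 to -546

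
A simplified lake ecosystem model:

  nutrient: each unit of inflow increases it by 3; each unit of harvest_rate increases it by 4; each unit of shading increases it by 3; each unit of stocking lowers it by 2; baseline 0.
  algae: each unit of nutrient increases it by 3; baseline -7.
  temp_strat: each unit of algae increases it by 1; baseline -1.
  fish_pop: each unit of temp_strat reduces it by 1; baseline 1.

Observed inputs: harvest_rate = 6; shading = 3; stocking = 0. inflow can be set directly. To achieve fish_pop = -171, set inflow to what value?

Substituting into the nutrient equation gives nutrient = 3*inflow + 33.
Substituting into the algae equation gives algae = 9*inflow + 92.
temp_strat becomes 9*inflow + 91.
This gives fish_pop = -9*inflow - 90.
Solve -9*inflow - 90 = -171: inflow = (-171 + 90) / -9 = 9.

inflow = 9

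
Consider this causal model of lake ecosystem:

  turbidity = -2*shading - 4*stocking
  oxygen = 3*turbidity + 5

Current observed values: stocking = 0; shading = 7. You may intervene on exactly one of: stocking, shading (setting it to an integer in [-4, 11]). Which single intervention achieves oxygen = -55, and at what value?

Intervening on stocking: oxygen = -12*stocking - 37. Reaching -55 requires stocking = 3/2, not an integer.
Intervening on shading: with other inputs at their observed values, oxygen = -6*shading + 5. Solving for -55 gives shading = 10, within [-4, 11].

set shading = 10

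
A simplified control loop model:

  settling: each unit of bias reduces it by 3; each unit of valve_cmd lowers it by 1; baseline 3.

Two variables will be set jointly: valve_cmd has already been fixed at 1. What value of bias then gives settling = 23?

bias = -7

With valve_cmd held at 1:
Substituting into the settling equation gives settling = -3*bias + 2.
Solve -3*bias + 2 = 23: bias = (23 - 2) / -3 = -7.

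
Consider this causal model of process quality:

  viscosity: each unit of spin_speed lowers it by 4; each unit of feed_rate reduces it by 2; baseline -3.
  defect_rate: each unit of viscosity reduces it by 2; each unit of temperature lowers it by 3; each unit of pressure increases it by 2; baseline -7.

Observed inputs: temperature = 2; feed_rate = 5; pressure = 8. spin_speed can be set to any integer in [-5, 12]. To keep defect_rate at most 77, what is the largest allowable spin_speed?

spin_speed = 6

Substituting into the viscosity equation gives viscosity = -4*spin_speed - 13.
This gives defect_rate = 8*spin_speed + 29.
Require 8*spin_speed + 29 ≤ 77, so spin_speed ≤ 6.
The largest integer in [-5, 12] satisfying this is 6.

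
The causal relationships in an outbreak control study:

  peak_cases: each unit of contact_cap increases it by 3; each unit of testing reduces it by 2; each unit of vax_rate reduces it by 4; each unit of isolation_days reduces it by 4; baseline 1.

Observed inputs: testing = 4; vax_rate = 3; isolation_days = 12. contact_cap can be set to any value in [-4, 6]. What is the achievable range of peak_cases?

-79 to -49

Substituting into the peak_cases equation gives peak_cases = 3*contact_cap - 67.
Linear in contact_cap, so extremes are at the endpoints: contact_cap = -4 gives peak_cases = -79; contact_cap = 6 gives peak_cases = -49.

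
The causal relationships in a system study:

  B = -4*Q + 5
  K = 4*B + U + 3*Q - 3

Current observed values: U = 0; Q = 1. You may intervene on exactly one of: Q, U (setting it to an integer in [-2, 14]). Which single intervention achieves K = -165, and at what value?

set Q = 14

Intervening on Q: with other inputs at their observed values, K = -13*Q + 17. Solving for -165 gives Q = 14, within [-2, 14].
Intervening on U: K = U + 4. Reaching -165 requires U = -169, outside [-2, 14].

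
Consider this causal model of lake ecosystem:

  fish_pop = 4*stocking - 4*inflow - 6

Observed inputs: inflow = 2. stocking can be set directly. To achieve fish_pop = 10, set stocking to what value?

stocking = 6

Substituting into the fish_pop equation gives fish_pop = 4*stocking - 14.
Solve 4*stocking - 14 = 10: stocking = (10 + 14) / 4 = 6.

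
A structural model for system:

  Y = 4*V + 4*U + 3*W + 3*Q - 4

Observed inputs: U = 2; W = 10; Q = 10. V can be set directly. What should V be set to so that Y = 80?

V = 4

Substituting into the Y equation gives Y = 4*V + 64.
Solve 4*V + 64 = 80: V = (80 - 64) / 4 = 4.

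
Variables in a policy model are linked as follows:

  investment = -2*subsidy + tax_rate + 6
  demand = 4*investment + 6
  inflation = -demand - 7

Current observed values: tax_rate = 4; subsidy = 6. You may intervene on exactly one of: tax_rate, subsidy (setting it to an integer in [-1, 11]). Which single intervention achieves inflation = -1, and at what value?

Intervening on tax_rate: with other inputs at their observed values, inflation = -4*tax_rate + 11. Solving for -1 gives tax_rate = 3, within [-1, 11].
Intervening on subsidy: inflation = 8*subsidy - 53. Reaching -1 requires subsidy = 13/2, not an integer.

set tax_rate = 3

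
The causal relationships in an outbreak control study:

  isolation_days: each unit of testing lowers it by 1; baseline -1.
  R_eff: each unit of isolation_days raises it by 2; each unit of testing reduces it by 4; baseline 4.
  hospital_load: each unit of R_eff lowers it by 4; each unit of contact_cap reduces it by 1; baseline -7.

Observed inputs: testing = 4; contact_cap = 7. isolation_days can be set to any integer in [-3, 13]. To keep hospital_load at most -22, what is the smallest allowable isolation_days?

isolation_days = 7

Intervening on isolation_days fixes its value directly, overriding its dependence on testing.
Substituting into the R_eff equation gives R_eff = 2*isolation_days - 12.
This gives hospital_load = -8*isolation_days + 34.
Require -8*isolation_days + 34 ≤ -22, so isolation_days ≥ 7.
The smallest integer in [-3, 13] satisfying this is 7.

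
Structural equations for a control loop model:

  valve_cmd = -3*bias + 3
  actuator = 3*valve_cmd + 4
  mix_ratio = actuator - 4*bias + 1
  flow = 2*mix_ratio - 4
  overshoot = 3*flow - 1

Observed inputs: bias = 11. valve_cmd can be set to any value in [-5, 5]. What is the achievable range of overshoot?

-337 to -157

Intervening on valve_cmd fixes its value directly, overriding its dependence on bias.
Substituting into the mix_ratio equation gives mix_ratio = 3*valve_cmd - 39.
Substituting into the flow equation gives flow = 6*valve_cmd - 82.
This gives overshoot = 18*valve_cmd - 247.
Linear in valve_cmd, so extremes are at the endpoints: valve_cmd = -5 gives overshoot = -337; valve_cmd = 5 gives overshoot = -157.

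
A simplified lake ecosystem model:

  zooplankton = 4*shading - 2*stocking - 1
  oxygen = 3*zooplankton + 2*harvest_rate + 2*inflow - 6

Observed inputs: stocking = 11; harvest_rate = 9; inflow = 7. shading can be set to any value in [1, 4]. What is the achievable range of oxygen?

Substituting into the zooplankton equation gives zooplankton = 4*shading - 23.
Substituting into the oxygen equation gives oxygen = 12*shading - 43.
Linear in shading, so extremes are at the endpoints: shading = 1 gives oxygen = -31; shading = 4 gives oxygen = 5.

-31 to 5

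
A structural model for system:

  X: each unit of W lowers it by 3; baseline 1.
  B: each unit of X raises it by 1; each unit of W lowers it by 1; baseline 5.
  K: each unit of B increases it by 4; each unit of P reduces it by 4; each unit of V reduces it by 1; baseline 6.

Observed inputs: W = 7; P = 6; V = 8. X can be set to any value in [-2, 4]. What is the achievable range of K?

Intervening on X fixes its value directly, overriding its dependence on W.
Substituting into the B equation gives B = X - 2.
Substituting into the K equation gives K = 4*X - 34.
Linear in X, so extremes are at the endpoints: X = -2 gives K = -42; X = 4 gives K = -18.

-42 to -18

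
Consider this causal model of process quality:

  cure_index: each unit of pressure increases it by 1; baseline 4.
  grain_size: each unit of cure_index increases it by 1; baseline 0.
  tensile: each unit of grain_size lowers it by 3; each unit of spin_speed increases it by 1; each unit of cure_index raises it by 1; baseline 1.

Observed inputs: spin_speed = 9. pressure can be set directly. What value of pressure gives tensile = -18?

pressure = 10

Substituting into the grain_size equation gives grain_size = pressure + 4.
This gives tensile = -2*pressure + 2.
Solve -2*pressure + 2 = -18: pressure = (-18 - 2) / -2 = 10.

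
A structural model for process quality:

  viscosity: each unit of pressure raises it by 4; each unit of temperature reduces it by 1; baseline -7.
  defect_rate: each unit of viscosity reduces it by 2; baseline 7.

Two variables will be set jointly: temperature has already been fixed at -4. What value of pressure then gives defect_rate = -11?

With temperature held at -4:
Substituting into the viscosity equation gives viscosity = 4*pressure - 3.
So defect_rate = -8*pressure + 13.
Solve -8*pressure + 13 = -11: pressure = (-11 - 13) / -8 = 3.

pressure = 3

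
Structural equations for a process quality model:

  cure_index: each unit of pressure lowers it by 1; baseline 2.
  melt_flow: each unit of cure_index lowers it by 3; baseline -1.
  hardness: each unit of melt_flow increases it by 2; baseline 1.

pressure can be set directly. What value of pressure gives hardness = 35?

pressure = 8

Substituting into the melt_flow equation gives melt_flow = 3*pressure - 7.
Substituting into the hardness equation gives hardness = 6*pressure - 13.
Solve 6*pressure - 13 = 35: pressure = (35 + 13) / 6 = 8.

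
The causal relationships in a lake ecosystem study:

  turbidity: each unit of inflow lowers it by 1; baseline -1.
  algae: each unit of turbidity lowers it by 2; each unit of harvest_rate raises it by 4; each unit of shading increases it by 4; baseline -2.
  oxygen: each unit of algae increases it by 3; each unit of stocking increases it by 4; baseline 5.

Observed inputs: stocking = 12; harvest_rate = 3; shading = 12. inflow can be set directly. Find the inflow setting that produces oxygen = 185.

Substituting into the algae equation gives algae = 2*inflow + 60.
Substituting into the oxygen equation gives oxygen = 6*inflow + 233.
Solve 6*inflow + 233 = 185: inflow = (185 - 233) / 6 = -8.

inflow = -8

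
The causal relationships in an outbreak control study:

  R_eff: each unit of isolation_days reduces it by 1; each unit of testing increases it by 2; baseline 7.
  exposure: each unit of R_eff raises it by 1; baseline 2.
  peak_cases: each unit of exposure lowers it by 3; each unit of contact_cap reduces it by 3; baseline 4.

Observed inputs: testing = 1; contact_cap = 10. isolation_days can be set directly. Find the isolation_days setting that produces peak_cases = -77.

Substituting into the R_eff equation gives R_eff = -isolation_days + 9.
Substituting into the exposure equation gives exposure = -isolation_days + 11.
So peak_cases = 3*isolation_days - 59.
Solve 3*isolation_days - 59 = -77: isolation_days = (-77 + 59) / 3 = -6.

isolation_days = -6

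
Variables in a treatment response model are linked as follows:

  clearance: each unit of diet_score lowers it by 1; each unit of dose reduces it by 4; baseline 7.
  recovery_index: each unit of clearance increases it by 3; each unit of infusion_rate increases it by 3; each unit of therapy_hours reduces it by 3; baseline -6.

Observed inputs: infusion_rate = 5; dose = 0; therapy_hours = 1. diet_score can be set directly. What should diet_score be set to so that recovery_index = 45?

diet_score = -6

Substituting into the clearance equation gives clearance = -diet_score + 7.
Substituting into the recovery_index equation gives recovery_index = -3*diet_score + 27.
Solve -3*diet_score + 27 = 45: diet_score = (45 - 27) / -3 = -6.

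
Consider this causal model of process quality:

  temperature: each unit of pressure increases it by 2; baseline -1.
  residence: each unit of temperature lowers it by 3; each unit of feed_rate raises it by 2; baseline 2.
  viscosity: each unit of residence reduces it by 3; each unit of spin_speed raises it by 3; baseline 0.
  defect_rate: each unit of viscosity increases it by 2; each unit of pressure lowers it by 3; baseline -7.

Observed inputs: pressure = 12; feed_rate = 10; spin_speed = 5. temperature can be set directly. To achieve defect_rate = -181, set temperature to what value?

temperature = -2

Intervening on temperature fixes its value directly, overriding its dependence on pressure.
Substituting into the residence equation gives residence = -3*temperature + 22.
viscosity becomes 9*temperature - 51.
This gives defect_rate = 18*temperature - 145.
Solve 18*temperature - 145 = -181: temperature = (-181 + 145) / 18 = -2.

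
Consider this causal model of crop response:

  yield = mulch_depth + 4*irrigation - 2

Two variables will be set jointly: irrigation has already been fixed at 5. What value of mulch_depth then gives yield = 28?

With irrigation held at 5:
Substituting into the yield equation gives yield = mulch_depth + 18.
Solve mulch_depth + 18 = 28: mulch_depth = (28 - 18) / 1 = 10.

mulch_depth = 10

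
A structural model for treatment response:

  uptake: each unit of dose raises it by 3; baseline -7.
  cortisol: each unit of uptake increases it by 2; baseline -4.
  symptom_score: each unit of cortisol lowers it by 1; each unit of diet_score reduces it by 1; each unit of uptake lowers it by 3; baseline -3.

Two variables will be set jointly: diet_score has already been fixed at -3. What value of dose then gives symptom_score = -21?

With diet_score held at -3:
Substituting into the cortisol equation gives cortisol = 6*dose - 18.
symptom_score becomes -15*dose + 39.
Solve -15*dose + 39 = -21: dose = (-21 - 39) / -15 = 4.

dose = 4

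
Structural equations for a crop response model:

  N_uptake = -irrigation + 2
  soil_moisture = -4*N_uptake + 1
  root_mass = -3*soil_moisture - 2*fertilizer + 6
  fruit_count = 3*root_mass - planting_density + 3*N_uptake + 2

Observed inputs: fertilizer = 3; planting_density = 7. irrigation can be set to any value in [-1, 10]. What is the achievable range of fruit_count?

-326 to 103

Substituting into the soil_moisture equation gives soil_moisture = 4*irrigation - 7.
Substituting into the root_mass equation gives root_mass = -12*irrigation + 21.
Substituting into the fruit_count equation gives fruit_count = -39*irrigation + 64.
Linear in irrigation, so extremes are at the endpoints: irrigation = -1 gives fruit_count = 103; irrigation = 10 gives fruit_count = -326.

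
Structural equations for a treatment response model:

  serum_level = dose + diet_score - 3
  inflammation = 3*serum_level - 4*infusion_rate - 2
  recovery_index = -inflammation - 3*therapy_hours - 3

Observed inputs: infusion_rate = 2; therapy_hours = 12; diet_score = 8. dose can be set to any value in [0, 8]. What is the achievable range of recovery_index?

-68 to -44

Substituting into the serum_level equation gives serum_level = dose + 5.
This gives inflammation = 3*dose + 5.
Substituting into the recovery_index equation gives recovery_index = -3*dose - 44.
Linear in dose, so extremes are at the endpoints: dose = 0 gives recovery_index = -44; dose = 8 gives recovery_index = -68.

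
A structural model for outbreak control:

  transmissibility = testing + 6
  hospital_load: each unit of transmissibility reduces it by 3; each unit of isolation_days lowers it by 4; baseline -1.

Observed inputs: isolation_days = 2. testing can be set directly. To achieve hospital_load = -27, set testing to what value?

testing = 0

Substituting into the hospital_load equation gives hospital_load = -3*testing - 27.
Solve -3*testing - 27 = -27: testing = (-27 + 27) / -3 = 0.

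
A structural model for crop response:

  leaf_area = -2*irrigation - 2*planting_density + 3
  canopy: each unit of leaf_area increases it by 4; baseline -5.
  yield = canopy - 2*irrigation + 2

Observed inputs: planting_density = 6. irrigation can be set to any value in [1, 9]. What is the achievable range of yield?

-129 to -49

Substituting into the leaf_area equation gives leaf_area = -2*irrigation - 9.
canopy becomes -8*irrigation - 41.
Substituting into the yield equation gives yield = -10*irrigation - 39.
Linear in irrigation, so extremes are at the endpoints: irrigation = 1 gives yield = -49; irrigation = 9 gives yield = -129.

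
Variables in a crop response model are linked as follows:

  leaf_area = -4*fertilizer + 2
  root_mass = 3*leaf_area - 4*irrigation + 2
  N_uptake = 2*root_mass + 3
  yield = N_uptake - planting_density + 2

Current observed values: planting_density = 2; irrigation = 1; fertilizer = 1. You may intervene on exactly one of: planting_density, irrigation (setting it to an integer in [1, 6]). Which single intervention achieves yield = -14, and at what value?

set planting_density = 3

Intervening on planting_density: with other inputs at their observed values, yield = -planting_density - 11. Solving for -14 gives planting_density = 3, within [1, 6].
Intervening on irrigation: yield = -8*irrigation - 5. Reaching -14 requires irrigation = 9/8, not an integer.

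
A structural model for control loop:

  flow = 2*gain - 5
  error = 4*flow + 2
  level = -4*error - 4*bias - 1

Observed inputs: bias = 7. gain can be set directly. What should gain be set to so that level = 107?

Substituting into the error equation gives error = 8*gain - 18.
level becomes -32*gain + 43.
Solve -32*gain + 43 = 107: gain = (107 - 43) / -32 = -2.

gain = -2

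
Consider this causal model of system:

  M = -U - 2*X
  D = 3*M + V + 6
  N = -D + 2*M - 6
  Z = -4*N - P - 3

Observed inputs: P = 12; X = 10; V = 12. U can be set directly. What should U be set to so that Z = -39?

U = 10

Substituting into the M equation gives M = -U - 20.
Substituting into the D equation gives D = -3*U - 42.
Substituting into the N equation gives N = U - 4.
Substituting into the Z equation gives Z = -4*U + 1.
Solve -4*U + 1 = -39: U = (-39 - 1) / -4 = 10.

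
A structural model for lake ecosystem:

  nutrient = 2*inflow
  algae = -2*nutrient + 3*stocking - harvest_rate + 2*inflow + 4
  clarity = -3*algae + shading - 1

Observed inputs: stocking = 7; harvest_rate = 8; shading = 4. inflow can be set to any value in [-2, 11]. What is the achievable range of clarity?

-60 to 18

Substituting into the algae equation gives algae = -2*inflow + 17.
So clarity = 6*inflow - 48.
Linear in inflow, so extremes are at the endpoints: inflow = -2 gives clarity = -60; inflow = 11 gives clarity = 18.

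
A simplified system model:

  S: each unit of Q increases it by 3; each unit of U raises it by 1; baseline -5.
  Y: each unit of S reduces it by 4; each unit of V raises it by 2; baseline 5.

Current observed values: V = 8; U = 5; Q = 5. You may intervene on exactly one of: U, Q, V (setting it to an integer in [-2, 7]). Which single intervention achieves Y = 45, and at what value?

set Q = -2

Intervening on U: Y = -4*U - 19. Reaching 45 requires U = -16, outside [-2, 7].
Intervening on Q: with other inputs at their observed values, Y = -12*Q + 21. Solving for 45 gives Q = -2, within [-2, 7].
Intervening on V: Y = 2*V - 55. Reaching 45 requires V = 50, outside [-2, 7].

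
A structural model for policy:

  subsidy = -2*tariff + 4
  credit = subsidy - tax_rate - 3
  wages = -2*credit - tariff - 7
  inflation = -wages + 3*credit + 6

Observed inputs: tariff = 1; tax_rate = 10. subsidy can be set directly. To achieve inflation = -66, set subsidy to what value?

subsidy = -3

Intervening on subsidy fixes its value directly, overriding its dependence on tariff.
Substituting into the credit equation gives credit = subsidy - 13.
wages becomes -2*subsidy + 18.
inflation becomes 5*subsidy - 51.
Solve 5*subsidy - 51 = -66: subsidy = (-66 + 51) / 5 = -3.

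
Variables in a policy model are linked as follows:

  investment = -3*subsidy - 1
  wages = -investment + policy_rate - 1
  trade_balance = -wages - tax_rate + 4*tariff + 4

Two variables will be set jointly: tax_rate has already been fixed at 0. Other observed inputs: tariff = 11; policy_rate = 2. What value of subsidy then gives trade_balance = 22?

With tax_rate held at 0:
Substituting into the wages equation gives wages = 3*subsidy + 2.
This gives trade_balance = -3*subsidy + 46.
Solve -3*subsidy + 46 = 22: subsidy = (22 - 46) / -3 = 8.

subsidy = 8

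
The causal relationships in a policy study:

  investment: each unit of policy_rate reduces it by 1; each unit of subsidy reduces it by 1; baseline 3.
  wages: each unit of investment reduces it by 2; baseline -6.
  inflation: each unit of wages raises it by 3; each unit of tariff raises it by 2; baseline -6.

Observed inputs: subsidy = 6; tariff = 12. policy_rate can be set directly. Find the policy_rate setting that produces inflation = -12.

Substituting into the investment equation gives investment = -policy_rate - 3.
wages becomes 2*policy_rate.
This gives inflation = 6*policy_rate + 18.
Solve 6*policy_rate + 18 = -12: policy_rate = (-12 - 18) / 6 = -5.

policy_rate = -5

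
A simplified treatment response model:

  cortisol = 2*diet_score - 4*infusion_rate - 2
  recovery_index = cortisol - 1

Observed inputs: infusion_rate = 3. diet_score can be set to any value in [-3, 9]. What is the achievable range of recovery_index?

-21 to 3

Substituting into the cortisol equation gives cortisol = 2*diet_score - 14.
So recovery_index = 2*diet_score - 15.
Linear in diet_score, so extremes are at the endpoints: diet_score = -3 gives recovery_index = -21; diet_score = 9 gives recovery_index = 3.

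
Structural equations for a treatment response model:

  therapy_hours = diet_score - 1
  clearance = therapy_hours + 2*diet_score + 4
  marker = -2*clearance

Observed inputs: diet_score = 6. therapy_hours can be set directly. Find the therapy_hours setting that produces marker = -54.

therapy_hours = 11

Intervening on therapy_hours fixes its value directly, overriding its dependence on diet_score.
Substituting into the clearance equation gives clearance = therapy_hours + 16.
This gives marker = -2*therapy_hours - 32.
Solve -2*therapy_hours - 32 = -54: therapy_hours = (-54 + 32) / -2 = 11.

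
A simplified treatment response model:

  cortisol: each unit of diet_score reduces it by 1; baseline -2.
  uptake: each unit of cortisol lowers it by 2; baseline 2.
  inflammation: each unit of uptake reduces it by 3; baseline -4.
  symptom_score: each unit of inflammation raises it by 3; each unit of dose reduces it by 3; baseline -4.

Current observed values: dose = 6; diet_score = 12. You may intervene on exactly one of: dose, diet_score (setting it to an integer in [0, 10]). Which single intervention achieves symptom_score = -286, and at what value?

set dose = 0

Intervening on dose: with other inputs at their observed values, symptom_score = -3*dose - 286. Solving for -286 gives dose = 0, within [0, 10].
Intervening on diet_score: symptom_score = -18*diet_score - 88. Reaching -286 requires diet_score = 11, outside [0, 10].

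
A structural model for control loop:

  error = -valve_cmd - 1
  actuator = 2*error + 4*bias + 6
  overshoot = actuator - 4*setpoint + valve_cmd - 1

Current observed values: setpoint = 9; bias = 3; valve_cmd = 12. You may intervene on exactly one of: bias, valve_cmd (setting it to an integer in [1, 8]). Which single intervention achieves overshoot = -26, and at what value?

Intervening on bias: overshoot = 4*bias - 45. Reaching -26 requires bias = 19/4, not an integer.
Intervening on valve_cmd: with other inputs at their observed values, overshoot = -valve_cmd - 21. Solving for -26 gives valve_cmd = 5, within [1, 8].

set valve_cmd = 5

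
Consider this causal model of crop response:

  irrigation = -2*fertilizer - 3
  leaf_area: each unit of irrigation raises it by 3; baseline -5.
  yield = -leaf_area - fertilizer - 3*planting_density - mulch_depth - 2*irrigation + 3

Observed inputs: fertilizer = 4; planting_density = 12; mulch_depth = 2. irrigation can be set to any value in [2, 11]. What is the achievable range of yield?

Intervening on irrigation fixes its value directly, overriding its dependence on fertilizer.
Substituting into the yield equation gives yield = -5*irrigation - 34.
Linear in irrigation, so extremes are at the endpoints: irrigation = 2 gives yield = -44; irrigation = 11 gives yield = -89.

-89 to -44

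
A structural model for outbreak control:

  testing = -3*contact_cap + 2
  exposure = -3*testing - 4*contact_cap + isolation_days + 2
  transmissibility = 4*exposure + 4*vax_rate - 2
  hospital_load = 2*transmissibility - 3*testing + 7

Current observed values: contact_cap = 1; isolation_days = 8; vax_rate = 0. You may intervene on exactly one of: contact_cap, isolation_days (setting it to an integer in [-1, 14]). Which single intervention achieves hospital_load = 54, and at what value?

Intervening on contact_cap: hospital_load = 49*contact_cap + 29. Reaching 54 requires contact_cap = 25/49, not an integer.
Intervening on isolation_days: with other inputs at their observed values, hospital_load = 8*isolation_days + 14. Solving for 54 gives isolation_days = 5, within [-1, 14].

set isolation_days = 5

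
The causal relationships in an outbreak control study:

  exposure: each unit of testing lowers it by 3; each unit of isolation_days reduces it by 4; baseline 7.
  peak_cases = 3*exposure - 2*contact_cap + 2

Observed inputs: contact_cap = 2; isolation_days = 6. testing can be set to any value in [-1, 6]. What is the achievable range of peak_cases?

-107 to -44

Substituting into the exposure equation gives exposure = -3*testing - 17.
Substituting into the peak_cases equation gives peak_cases = -9*testing - 53.
Linear in testing, so extremes are at the endpoints: testing = -1 gives peak_cases = -44; testing = 6 gives peak_cases = -107.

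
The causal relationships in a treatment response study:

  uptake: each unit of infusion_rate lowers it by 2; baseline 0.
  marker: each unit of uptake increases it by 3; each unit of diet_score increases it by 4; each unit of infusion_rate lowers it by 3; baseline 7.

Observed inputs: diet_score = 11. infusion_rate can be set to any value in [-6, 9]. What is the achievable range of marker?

Substituting into the marker equation gives marker = -9*infusion_rate + 51.
Linear in infusion_rate, so extremes are at the endpoints: infusion_rate = -6 gives marker = 105; infusion_rate = 9 gives marker = -30.

-30 to 105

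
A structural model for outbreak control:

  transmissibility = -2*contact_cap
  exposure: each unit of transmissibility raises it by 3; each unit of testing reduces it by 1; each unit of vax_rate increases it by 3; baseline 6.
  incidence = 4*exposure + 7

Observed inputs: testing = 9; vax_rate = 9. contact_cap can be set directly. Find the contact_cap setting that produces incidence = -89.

contact_cap = 8

Substituting into the exposure equation gives exposure = -6*contact_cap + 24.
incidence becomes -24*contact_cap + 103.
Solve -24*contact_cap + 103 = -89: contact_cap = (-89 - 103) / -24 = 8.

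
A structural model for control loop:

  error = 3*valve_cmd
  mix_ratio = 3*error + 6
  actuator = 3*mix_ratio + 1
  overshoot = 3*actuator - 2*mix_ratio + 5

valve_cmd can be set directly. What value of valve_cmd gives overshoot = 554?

valve_cmd = 8

Substituting into the mix_ratio equation gives mix_ratio = 9*valve_cmd + 6.
Substituting into the actuator equation gives actuator = 27*valve_cmd + 19.
This gives overshoot = 63*valve_cmd + 50.
Solve 63*valve_cmd + 50 = 554: valve_cmd = (554 - 50) / 63 = 8.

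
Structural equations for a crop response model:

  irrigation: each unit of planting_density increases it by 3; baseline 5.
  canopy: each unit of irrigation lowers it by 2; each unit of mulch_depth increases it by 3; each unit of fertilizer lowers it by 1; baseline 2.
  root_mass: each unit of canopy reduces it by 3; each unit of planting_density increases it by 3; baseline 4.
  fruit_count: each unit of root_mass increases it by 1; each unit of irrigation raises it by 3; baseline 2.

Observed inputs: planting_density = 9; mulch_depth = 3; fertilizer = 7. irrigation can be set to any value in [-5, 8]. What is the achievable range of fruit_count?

Intervening on irrigation fixes its value directly, overriding its dependence on planting_density.
Substituting into the canopy equation gives canopy = -2*irrigation + 4.
Substituting into the root_mass equation gives root_mass = 6*irrigation + 19.
fruit_count becomes 9*irrigation + 21.
Linear in irrigation, so extremes are at the endpoints: irrigation = -5 gives fruit_count = -24; irrigation = 8 gives fruit_count = 93.

-24 to 93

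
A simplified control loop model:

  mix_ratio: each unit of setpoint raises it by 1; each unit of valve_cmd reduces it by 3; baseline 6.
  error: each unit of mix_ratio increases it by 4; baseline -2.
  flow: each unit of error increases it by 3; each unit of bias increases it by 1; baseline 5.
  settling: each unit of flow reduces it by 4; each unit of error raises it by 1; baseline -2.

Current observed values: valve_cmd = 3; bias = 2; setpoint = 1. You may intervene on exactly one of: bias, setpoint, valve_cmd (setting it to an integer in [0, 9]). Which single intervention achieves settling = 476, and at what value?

set valve_cmd = 6

Intervening on bias: settling = -4*bias + 88. Reaching 476 requires bias = -97, outside [0, 9].
Intervening on setpoint: settling = -44*setpoint + 124. Reaching 476 requires setpoint = -8, outside [0, 9].
Intervening on valve_cmd: with other inputs at their observed values, settling = 132*valve_cmd - 316. Solving for 476 gives valve_cmd = 6, within [0, 9].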